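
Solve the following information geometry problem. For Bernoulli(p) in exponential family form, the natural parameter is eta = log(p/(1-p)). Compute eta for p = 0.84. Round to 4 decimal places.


Natural parameter for Bernoulli: eta = log(p/(1-p)).
p = 0.84, 1-p = 0.16.
p/(1-p) = 5.25.
eta = log(5.25) = 1.6582

1.6582


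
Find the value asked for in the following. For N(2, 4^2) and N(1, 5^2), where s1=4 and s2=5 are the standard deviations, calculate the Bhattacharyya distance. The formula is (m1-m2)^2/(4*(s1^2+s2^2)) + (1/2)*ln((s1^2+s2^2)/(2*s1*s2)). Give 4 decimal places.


Bhattacharyya distance between two Gaussians:
DB = (m1-m2)^2/(4*(s1^2+s2^2)) + (1/2)*ln((s1^2+s2^2)/(2*s1*s2)).
(m1-m2)^2 = (1)^2 = 1.
s1^2+s2^2 = 16 + 25 = 41.
term1 = 1/164 = 0.006098.
term2 = 0.5*ln(41/40.0) = 0.012346.
DB = 0.006098 + 0.012346 = 0.0184

0.0184


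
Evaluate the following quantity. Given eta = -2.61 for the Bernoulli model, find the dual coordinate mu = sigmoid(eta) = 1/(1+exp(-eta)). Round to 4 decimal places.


Dual coordinate (expectation parameter) for Bernoulli:
mu = 1/(1+exp(-eta)).
eta = -2.61.
exp(-eta) = exp(2.61) = 13.599051.
mu = 1/(1+13.599051) = 0.0685

0.0685


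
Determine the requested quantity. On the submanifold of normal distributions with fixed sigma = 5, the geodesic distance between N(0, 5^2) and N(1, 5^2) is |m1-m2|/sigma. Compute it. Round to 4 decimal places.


On the fixed-variance normal subfamily, geodesic distance = |m1-m2|/sigma.
|0 - 1| = 1.
sigma = 5.
d = 1/5 = 0.2000

0.2000


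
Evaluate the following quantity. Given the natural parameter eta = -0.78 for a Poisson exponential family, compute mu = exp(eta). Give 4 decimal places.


Expectation parameter for Poisson exponential family:
mu = exp(eta).
eta = -0.78.
mu = exp(-0.78) = 0.4584

0.4584


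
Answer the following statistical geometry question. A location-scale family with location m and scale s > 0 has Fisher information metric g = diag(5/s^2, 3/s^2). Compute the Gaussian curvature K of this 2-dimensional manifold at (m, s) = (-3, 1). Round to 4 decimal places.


The metric has the form g = (A dm^2 + B ds^2)/s^2 with A = 5, B = 3.
Substitute u = sqrt(A/B)*m: g = B*(du^2 + ds^2)/s^2, i.e. B times the
Poincare upper half-plane metric, which has constant Gaussian curvature -1.
Scaling a 2D metric by a constant c divides the Gaussian curvature by c,
so K = -1/B = -1/(3) = -0.3333 everywhere (the point (m, s) = (-3, 1) is irrelevant:
the curvature is constant).
The requested Gaussian curvature is K = -0.3333.

-0.3333


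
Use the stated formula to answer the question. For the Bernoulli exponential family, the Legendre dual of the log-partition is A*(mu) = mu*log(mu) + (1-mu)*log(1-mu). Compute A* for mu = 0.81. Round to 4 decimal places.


Legendre transform for Bernoulli:
A*(mu) = mu*log(mu) + (1-mu)*log(1-mu).
mu = 0.81, 1-mu = 0.19.
mu*log(mu) = 0.81*log(0.81) = -0.170684.
(1-mu)*log(1-mu) = 0.19*log(0.19) = -0.315539.
A* = -0.170684 + -0.315539 = -0.4862

-0.4862


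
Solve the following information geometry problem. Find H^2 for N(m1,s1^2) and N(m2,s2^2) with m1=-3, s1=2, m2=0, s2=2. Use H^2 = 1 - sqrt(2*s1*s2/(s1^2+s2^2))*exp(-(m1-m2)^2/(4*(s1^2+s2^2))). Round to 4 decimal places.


Squared Hellinger distance for Gaussians:
H^2 = 1 - sqrt(2*s1*s2/(s1^2+s2^2)) * exp(-(m1-m2)^2/(4*(s1^2+s2^2))).
s1^2 = 4, s2^2 = 4, s1^2+s2^2 = 8.
sqrt(2*2*2/(8)) = 1.0.
(m1-m2)^2 = (-3)^2 = 9.
exp(-9/(4*8)) = exp(-0.28125) = 0.75484.
H^2 = 1 - 1.0*0.75484 = 0.2452

0.2452


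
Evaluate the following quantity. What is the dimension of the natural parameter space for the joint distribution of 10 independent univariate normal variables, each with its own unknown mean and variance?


Exponential family dimension calculation:
Each univariate normal has two natural parameters (mu/sigma^2 and -1/(2 sigma^2)).
With 10 independent components, dim = 2 * 10 = 20.

20


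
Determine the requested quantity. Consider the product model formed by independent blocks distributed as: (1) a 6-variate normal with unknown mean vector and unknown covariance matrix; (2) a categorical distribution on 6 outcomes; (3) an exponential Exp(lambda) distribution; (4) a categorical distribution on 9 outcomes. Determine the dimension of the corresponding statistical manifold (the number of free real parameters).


The dimension of a statistical manifold equals the number of free
(independent) real parameters of the model. For a product of independent
blocks the parameter counts add.
- 6-variate normal: 6 (mean) + 6*7/2 = 21 (symmetric covariance) = 27.
- categorical on 6 outcomes (probabilities sum to 1): 6-1 = 5.
- exponential (lambda): 1.
- categorical on 9 outcomes (probabilities sum to 1): 9-1 = 8.
Total = 27 + 5 + 1 + 8 = 41.
Dimension = 41

41


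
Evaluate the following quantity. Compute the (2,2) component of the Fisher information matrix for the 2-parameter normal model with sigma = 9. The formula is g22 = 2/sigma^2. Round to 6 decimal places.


For the 2-parameter normal family, the Fisher metric has:
  g11 = 1/sigma^2, g22 = 2/sigma^2.
sigma = 9, sigma^2 = 81.
g22 = 0.024691

0.024691


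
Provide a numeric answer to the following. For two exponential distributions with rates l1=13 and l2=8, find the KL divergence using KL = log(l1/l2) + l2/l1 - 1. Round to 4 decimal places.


KL divergence for exponential family:
KL = log(l1/l2) + l2/l1 - 1.
log(13/8) = 0.485508.
8/13 = 0.615385.
KL = 0.485508 + 0.615385 - 1 = 0.1009

0.1009


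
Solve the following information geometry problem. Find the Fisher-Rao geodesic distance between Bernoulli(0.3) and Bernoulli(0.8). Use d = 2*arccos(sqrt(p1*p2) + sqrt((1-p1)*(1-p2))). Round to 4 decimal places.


Geodesic distance on Bernoulli manifold:
d(p1,p2) = 2*arccos(sqrt(p1*p2) + sqrt((1-p1)*(1-p2))).
sqrt(p1*p2) = sqrt(0.3*0.8) = 0.489898.
sqrt((1-p1)*(1-p2)) = sqrt(0.7*0.2) = 0.374166.
arg = 0.489898 + 0.374166 = 0.864064.
d = 2*arccos(0.864064) = 1.0550

1.0550


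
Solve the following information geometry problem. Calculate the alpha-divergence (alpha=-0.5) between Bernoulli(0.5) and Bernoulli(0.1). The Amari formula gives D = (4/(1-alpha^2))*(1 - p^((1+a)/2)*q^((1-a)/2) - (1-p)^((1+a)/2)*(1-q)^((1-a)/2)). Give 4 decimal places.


Amari alpha-divergence:
D = (4/(1-alpha^2))*(1 - p^((1+a)/2)*q^((1-a)/2) - (1-p)^((1+a)/2)*(1-q)^((1-a)/2)).
alpha = -0.5, p = 0.5, q = 0.1.
e1 = (1+alpha)/2 = 0.25, e2 = (1-alpha)/2 = 0.75.
t1 = p^e1 * q^e2 = 0.5^0.25 * 0.1^0.75 = 0.149535.
t2 = (1-p)^e1 * (1-q)^e2 = 0.5^0.25 * 0.9^0.75 = 0.777006.
4/(1-alpha^2) = 5.333333.
D = 5.333333*(1 - 0.149535 - 0.777006) = 0.3918

0.3918


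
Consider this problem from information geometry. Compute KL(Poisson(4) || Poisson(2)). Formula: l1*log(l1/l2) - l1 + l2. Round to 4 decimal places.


KL divergence for Poisson:
KL = l1*log(l1/l2) - l1 + l2.
l1 = 4, l2 = 2.
log(4/2) = 0.693147.
l1*log(l1/l2) = 4 * 0.693147 = 2.772589.
KL = 2.772589 - 4 + 2 = 0.7726

0.7726


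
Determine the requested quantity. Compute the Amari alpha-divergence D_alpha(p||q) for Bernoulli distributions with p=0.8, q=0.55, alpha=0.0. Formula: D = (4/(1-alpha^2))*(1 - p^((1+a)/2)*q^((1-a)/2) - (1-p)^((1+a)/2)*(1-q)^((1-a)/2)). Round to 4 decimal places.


Amari alpha-divergence:
D = (4/(1-alpha^2))*(1 - p^((1+a)/2)*q^((1-a)/2) - (1-p)^((1+a)/2)*(1-q)^((1-a)/2)).
alpha = 0.0, p = 0.8, q = 0.55.
e1 = (1+alpha)/2 = 0.5, e2 = (1-alpha)/2 = 0.5.
t1 = p^e1 * q^e2 = 0.8^0.5 * 0.55^0.5 = 0.663325.
t2 = (1-p)^e1 * (1-q)^e2 = 0.2^0.5 * 0.45^0.5 = 0.3.
4/(1-alpha^2) = 4.0.
D = 4.0*(1 - 0.663325 - 0.3) = 0.1467

0.1467


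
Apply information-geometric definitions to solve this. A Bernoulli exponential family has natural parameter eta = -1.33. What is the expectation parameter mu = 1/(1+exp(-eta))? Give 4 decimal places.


Dual coordinate (expectation parameter) for Bernoulli:
mu = 1/(1+exp(-eta)).
eta = -1.33.
exp(-eta) = exp(1.33) = 3.781043.
mu = 1/(1+3.781043) = 0.2092

0.2092


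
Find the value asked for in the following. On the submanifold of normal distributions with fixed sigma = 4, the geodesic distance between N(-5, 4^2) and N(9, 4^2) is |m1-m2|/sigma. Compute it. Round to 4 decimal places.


On the fixed-variance normal subfamily, geodesic distance = |m1-m2|/sigma.
|-5 - 9| = 14.
sigma = 4.
d = 14/4 = 3.5000

3.5000


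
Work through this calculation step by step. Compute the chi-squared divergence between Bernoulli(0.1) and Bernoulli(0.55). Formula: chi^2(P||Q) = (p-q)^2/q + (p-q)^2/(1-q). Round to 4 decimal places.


Chi-squared divergence between Bernoulli distributions:
chi^2 = (p-q)^2/q + (p-q)^2/(1-q).
p = 0.1, q = 0.55, p-q = -0.45.
(p-q)^2 = 0.2025.
term1 = 0.2025/0.55 = 0.368182.
term2 = 0.2025/0.45 = 0.45.
chi^2 = 0.368182 + 0.45 = 0.8182

0.8182


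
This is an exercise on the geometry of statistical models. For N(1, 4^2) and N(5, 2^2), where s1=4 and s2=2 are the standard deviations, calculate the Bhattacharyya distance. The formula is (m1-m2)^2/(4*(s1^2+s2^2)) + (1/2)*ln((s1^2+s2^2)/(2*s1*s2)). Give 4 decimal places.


Bhattacharyya distance between two Gaussians:
DB = (m1-m2)^2/(4*(s1^2+s2^2)) + (1/2)*ln((s1^2+s2^2)/(2*s1*s2)).
(m1-m2)^2 = (-4)^2 = 16.
s1^2+s2^2 = 16 + 4 = 20.
term1 = 16/80 = 0.2.
term2 = 0.5*ln(20/16.0) = 0.111572.
DB = 0.2 + 0.111572 = 0.3116

0.3116


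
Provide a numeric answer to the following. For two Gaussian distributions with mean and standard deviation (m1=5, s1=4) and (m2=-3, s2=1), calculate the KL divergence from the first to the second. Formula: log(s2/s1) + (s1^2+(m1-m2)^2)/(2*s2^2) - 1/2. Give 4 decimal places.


KL divergence between normal distributions:
KL = log(s2/s1) + (s1^2 + (m1-m2)^2)/(2*s2^2) - 1/2.
log(1/4) = -1.386294.
(4^2 + (5--3)^2)/(2*1^2) = (16 + 64)/2 = 40.0.
KL = -1.386294 + 40.0 - 0.5 = 38.1137

38.1137


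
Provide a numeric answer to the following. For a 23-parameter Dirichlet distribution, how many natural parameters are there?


Exponential family dimension calculation:
Dirichlet with 23 components has 23 natural parameters.

23


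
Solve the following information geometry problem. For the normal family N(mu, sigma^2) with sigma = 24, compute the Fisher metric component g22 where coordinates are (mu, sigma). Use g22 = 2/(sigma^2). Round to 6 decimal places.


For the 2-parameter normal family, the Fisher metric has:
  g11 = 1/sigma^2, g22 = 2/sigma^2.
sigma = 24, sigma^2 = 576.
g22 = 0.003472

0.003472


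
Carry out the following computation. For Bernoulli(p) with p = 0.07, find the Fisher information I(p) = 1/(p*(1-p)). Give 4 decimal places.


For Bernoulli(p), Fisher information is I(p) = 1/(p*(1-p)).
p = 0.07, 1-p = 0.93.
p*(1-p) = 0.0651.
I(p) = 1/0.0651 = 15.3610

15.3610


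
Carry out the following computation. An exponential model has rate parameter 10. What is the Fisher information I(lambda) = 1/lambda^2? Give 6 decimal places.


Fisher information for exponential: I(lambda) = 1/lambda^2.
lambda = 10, lambda^2 = 100.
I = 1/100 = 0.010000

0.010000


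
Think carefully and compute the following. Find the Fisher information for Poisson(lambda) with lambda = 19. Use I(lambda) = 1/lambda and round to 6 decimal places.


Fisher information for Poisson: I(lambda) = 1/lambda.
lambda = 19.
I(lambda) = 1/19 = 0.052632

0.052632


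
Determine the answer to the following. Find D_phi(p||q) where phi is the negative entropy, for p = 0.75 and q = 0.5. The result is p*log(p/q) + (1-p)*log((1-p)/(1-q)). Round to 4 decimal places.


Bregman divergence with negative entropy generator:
D = p*log(p/q) + (1-p)*log((1-p)/(1-q)).
p = 0.75, q = 0.5.
p*log(p/q) = 0.75*log(0.75/0.5) = 0.304099.
(1-p)*log((1-p)/(1-q)) = 0.25*log(0.25/0.5) = -0.173287.
D = 0.304099 + -0.173287 = 0.1308

0.1308


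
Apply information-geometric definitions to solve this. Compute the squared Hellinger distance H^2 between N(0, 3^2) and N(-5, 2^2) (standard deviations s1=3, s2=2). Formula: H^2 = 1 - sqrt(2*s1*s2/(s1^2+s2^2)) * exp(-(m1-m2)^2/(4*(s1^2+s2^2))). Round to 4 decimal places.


Squared Hellinger distance for Gaussians:
H^2 = 1 - sqrt(2*s1*s2/(s1^2+s2^2)) * exp(-(m1-m2)^2/(4*(s1^2+s2^2))).
s1^2 = 9, s2^2 = 4, s1^2+s2^2 = 13.
sqrt(2*3*2/(13)) = 0.960769.
(m1-m2)^2 = (5)^2 = 25.
exp(-25/(4*13)) = exp(-0.480769) = 0.618308.
H^2 = 1 - 0.960769*0.618308 = 0.4059

0.4059


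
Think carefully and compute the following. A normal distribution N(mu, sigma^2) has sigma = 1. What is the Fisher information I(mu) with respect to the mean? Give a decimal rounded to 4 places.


The Fisher information for the mean of a normal distribution is I(mu) = 1/sigma^2.
sigma = 1, so sigma^2 = 1.
I(mu) = 1/1 = 1.0000

1.0000


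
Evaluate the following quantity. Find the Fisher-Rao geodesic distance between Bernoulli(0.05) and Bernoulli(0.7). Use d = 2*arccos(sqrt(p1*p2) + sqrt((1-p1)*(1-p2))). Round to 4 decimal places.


Geodesic distance on Bernoulli manifold:
d(p1,p2) = 2*arccos(sqrt(p1*p2) + sqrt((1-p1)*(1-p2))).
sqrt(p1*p2) = sqrt(0.05*0.7) = 0.187083.
sqrt((1-p1)*(1-p2)) = sqrt(0.95*0.3) = 0.533854.
arg = 0.187083 + 0.533854 = 0.720937.
d = 2*arccos(0.720937) = 1.5313

1.5313


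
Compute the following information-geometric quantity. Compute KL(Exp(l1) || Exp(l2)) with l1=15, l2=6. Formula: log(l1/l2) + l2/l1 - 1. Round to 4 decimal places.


KL divergence for exponential family:
KL = log(l1/l2) + l2/l1 - 1.
log(15/6) = 0.916291.
6/15 = 0.4.
KL = 0.916291 + 0.4 - 1 = 0.3163

0.3163


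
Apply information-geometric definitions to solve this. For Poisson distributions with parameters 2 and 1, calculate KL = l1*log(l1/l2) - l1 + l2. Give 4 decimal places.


KL divergence for Poisson:
KL = l1*log(l1/l2) - l1 + l2.
l1 = 2, l2 = 1.
log(2/1) = 0.693147.
l1*log(l1/l2) = 2 * 0.693147 = 1.386294.
KL = 1.386294 - 2 + 1 = 0.3863

0.3863


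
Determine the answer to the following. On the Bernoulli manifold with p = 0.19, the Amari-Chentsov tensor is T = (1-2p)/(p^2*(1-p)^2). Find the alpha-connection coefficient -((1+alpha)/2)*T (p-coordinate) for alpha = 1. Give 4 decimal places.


Skewness (Amari-Chentsov) tensor: T = (1-2p)/(p^2*(1-p)^2).
p = 0.19, 1-2p = 0.62, p^2 = 0.0361, (1-p)^2 = 0.6561.
T = 0.62/(0.0361 * 0.6561) = 26.176673.
In the p-coordinate, Gamma^(alpha) = Gamma^(0) - (alpha/2)*T with Gamma^(0) = (1/2)*g'(p) = -T/2,
so Gamma^(alpha) = -((1+alpha)/2)*T.
alpha = 1, -(1+alpha)/2 = -1.0.
Gamma = -1.0 * 26.176673 = -26.1767

-26.1767


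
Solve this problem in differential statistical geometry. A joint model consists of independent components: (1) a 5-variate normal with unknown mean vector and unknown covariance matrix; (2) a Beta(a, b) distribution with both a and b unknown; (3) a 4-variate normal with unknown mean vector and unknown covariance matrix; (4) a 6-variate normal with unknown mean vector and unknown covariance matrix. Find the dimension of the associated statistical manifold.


The dimension of a statistical manifold equals the number of free
(independent) real parameters of the model. For a product of independent
blocks the parameter counts add.
- 5-variate normal: 5 (mean) + 5*6/2 = 15 (symmetric covariance) = 20.
- Beta (a, b): 2.
- 4-variate normal: 4 (mean) + 4*5/2 = 10 (symmetric covariance) = 14.
- 6-variate normal: 6 (mean) + 6*7/2 = 21 (symmetric covariance) = 27.
Total = 20 + 2 + 14 + 27 = 63.
Dimension = 63

63


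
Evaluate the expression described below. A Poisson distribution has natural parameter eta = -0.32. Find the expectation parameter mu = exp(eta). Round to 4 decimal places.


Expectation parameter for Poisson exponential family:
mu = exp(eta).
eta = -0.32.
mu = exp(-0.32) = 0.7261

0.7261


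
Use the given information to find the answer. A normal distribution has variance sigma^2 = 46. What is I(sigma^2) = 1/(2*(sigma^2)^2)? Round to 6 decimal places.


Fisher information for variance: I(sigma^2) = 1/(2*sigma^4).
sigma^2 = 46, so sigma^4 = 2116.
I = 1/(2*2116) = 1/4232 = 0.000236

0.000236


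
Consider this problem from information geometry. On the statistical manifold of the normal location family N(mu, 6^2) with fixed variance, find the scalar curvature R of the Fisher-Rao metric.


This family has a single free parameter, so its statistical manifold
is 1-dimensional. The Riemann curvature tensor of any 1-dimensional
Riemannian manifold vanishes identically, so R = 0.

0


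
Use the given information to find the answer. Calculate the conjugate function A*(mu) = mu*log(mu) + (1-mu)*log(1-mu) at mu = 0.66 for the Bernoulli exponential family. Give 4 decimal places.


Legendre transform for Bernoulli:
A*(mu) = mu*log(mu) + (1-mu)*log(1-mu).
mu = 0.66, 1-mu = 0.34.
mu*log(mu) = 0.66*log(0.66) = -0.27424.
(1-mu)*log(1-mu) = 0.34*log(0.34) = -0.366795.
A* = -0.27424 + -0.366795 = -0.6410

-0.6410


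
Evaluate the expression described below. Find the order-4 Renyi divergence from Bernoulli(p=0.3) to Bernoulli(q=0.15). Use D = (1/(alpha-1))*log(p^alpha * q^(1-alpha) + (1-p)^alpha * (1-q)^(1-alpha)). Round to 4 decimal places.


Renyi divergence of order alpha between Bernoulli distributions:
D = (1/(alpha-1))*log(p^alpha * q^(1-alpha) + (1-p)^alpha * (1-q)^(1-alpha)).
alpha = 4, p = 0.3, q = 0.15.
p^alpha * q^(1-alpha) = 0.3^4 * 0.15^-3 = 2.4.
(1-p)^alpha * (1-q)^(1-alpha) = 0.7^4 * 0.85^-3 = 0.390963.
sum = 2.4 + 0.390963 = 2.790963.
D = (1/3)*log(2.790963) = 0.3421

0.3421


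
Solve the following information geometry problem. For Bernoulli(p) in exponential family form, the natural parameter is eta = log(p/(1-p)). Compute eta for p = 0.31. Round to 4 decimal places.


Natural parameter for Bernoulli: eta = log(p/(1-p)).
p = 0.31, 1-p = 0.69.
p/(1-p) = 0.449275.
eta = log(0.449275) = -0.8001

-0.8001


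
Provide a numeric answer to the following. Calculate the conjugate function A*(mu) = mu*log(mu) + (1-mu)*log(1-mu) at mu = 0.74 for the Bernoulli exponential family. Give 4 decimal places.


Legendre transform for Bernoulli:
A*(mu) = mu*log(mu) + (1-mu)*log(1-mu).
mu = 0.74, 1-mu = 0.26.
mu*log(mu) = 0.74*log(0.74) = -0.222818.
(1-mu)*log(1-mu) = 0.26*log(0.26) = -0.350239.
A* = -0.222818 + -0.350239 = -0.5731

-0.5731


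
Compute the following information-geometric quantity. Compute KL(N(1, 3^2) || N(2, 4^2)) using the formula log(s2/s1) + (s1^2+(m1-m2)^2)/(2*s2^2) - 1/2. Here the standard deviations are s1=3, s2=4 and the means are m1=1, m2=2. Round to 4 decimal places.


KL divergence between normal distributions:
KL = log(s2/s1) + (s1^2 + (m1-m2)^2)/(2*s2^2) - 1/2.
log(4/3) = 0.287682.
(3^2 + (1-2)^2)/(2*4^2) = (9 + 1)/32 = 0.3125.
KL = 0.287682 + 0.3125 - 0.5 = 0.1002

0.1002


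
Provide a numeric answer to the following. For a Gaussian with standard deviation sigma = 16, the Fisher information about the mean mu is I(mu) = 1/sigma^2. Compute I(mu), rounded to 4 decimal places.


The Fisher information for the mean of a normal distribution is I(mu) = 1/sigma^2.
sigma = 16, so sigma^2 = 256.
I(mu) = 1/256 = 0.0039

0.0039


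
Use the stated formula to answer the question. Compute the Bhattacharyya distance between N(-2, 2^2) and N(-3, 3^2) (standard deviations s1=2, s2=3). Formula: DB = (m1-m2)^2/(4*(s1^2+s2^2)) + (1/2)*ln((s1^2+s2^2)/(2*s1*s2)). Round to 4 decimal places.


Bhattacharyya distance between two Gaussians:
DB = (m1-m2)^2/(4*(s1^2+s2^2)) + (1/2)*ln((s1^2+s2^2)/(2*s1*s2)).
(m1-m2)^2 = (1)^2 = 1.
s1^2+s2^2 = 4 + 9 = 13.
term1 = 1/52 = 0.019231.
term2 = 0.5*ln(13/12.0) = 0.040021.
DB = 0.019231 + 0.040021 = 0.0593

0.0593


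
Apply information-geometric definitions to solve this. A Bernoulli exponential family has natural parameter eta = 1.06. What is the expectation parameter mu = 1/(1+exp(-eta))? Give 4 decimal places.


Dual coordinate (expectation parameter) for Bernoulli:
mu = 1/(1+exp(-eta)).
eta = 1.06.
exp(-eta) = exp(-1.06) = 0.346456.
mu = 1/(1+0.346456) = 0.7427

0.7427


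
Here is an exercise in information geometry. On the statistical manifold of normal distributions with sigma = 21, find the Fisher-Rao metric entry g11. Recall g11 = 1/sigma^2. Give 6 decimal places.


For the 2-parameter normal family, the Fisher metric has:
  g11 = 1/sigma^2, g22 = 2/sigma^2.
sigma = 21, sigma^2 = 441.
g11 = 0.002268

0.002268


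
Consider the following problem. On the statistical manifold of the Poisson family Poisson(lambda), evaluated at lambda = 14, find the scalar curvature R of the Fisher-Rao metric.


This family has a single free parameter, so its statistical manifold
is 1-dimensional. The Riemann curvature tensor of any 1-dimensional
Riemannian manifold vanishes identically, so R = 0.

0


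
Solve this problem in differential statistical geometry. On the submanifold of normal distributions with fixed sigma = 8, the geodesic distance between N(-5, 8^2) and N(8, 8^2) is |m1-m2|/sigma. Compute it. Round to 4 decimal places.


On the fixed-variance normal subfamily, geodesic distance = |m1-m2|/sigma.
|-5 - 8| = 13.
sigma = 8.
d = 13/8 = 1.6250

1.6250


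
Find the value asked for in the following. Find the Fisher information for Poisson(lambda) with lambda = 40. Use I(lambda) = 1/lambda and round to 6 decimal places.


Fisher information for Poisson: I(lambda) = 1/lambda.
lambda = 40.
I(lambda) = 1/40 = 0.025000

0.025000


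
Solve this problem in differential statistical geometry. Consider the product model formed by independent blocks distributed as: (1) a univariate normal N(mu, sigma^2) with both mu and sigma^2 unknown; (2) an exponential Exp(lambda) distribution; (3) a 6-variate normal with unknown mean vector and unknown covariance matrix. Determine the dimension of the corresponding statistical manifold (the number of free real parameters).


The dimension of a statistical manifold equals the number of free
(independent) real parameters of the model. For a product of independent
blocks the parameter counts add.
- normal (mu, sigma^2): 2.
- exponential (lambda): 1.
- 6-variate normal: 6 (mean) + 6*7/2 = 21 (symmetric covariance) = 27.
Total = 2 + 1 + 27 = 30.
Dimension = 30

30


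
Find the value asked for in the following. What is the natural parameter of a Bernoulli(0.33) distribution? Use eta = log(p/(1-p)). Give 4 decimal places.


Natural parameter for Bernoulli: eta = log(p/(1-p)).
p = 0.33, 1-p = 0.67.
p/(1-p) = 0.492537.
eta = log(0.492537) = -0.7082

-0.7082


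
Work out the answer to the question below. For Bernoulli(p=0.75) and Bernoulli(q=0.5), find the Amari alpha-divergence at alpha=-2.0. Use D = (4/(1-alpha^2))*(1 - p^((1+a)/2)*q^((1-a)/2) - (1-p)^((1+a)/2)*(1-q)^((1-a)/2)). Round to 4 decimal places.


Amari alpha-divergence:
D = (4/(1-alpha^2))*(1 - p^((1+a)/2)*q^((1-a)/2) - (1-p)^((1+a)/2)*(1-q)^((1-a)/2)).
alpha = -2.0, p = 0.75, q = 0.5.
e1 = (1+alpha)/2 = -0.5, e2 = (1-alpha)/2 = 1.5.
t1 = p^e1 * q^e2 = 0.75^-0.5 * 0.5^1.5 = 0.408248.
t2 = (1-p)^e1 * (1-q)^e2 = 0.25^-0.5 * 0.5^1.5 = 0.707107.
4/(1-alpha^2) = -1.333333.
D = -1.333333*(1 - 0.408248 - 0.707107) = 0.1538

0.1538


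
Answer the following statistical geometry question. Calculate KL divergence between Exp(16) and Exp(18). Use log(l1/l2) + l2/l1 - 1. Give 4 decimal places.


KL divergence for exponential family:
KL = log(l1/l2) + l2/l1 - 1.
log(16/18) = -0.117783.
18/16 = 1.125.
KL = -0.117783 + 1.125 - 1 = 0.0072

0.0072


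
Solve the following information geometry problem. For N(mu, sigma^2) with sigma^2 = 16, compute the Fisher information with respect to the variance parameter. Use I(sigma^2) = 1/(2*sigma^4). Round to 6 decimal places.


Fisher information for variance: I(sigma^2) = 1/(2*sigma^4).
sigma^2 = 16, so sigma^4 = 256.
I = 1/(2*256) = 1/512 = 0.001953

0.001953


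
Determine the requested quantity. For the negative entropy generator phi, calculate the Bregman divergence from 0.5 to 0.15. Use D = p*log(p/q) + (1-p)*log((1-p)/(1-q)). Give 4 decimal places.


Bregman divergence with negative entropy generator:
D = p*log(p/q) + (1-p)*log((1-p)/(1-q)).
p = 0.5, q = 0.15.
p*log(p/q) = 0.5*log(0.5/0.15) = 0.601986.
(1-p)*log((1-p)/(1-q)) = 0.5*log(0.5/0.85) = -0.265314.
D = 0.601986 + -0.265314 = 0.3367

0.3367


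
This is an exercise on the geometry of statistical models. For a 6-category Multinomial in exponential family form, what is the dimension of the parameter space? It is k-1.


Exponential family dimension calculation:
For Multinomial with k=6 categories, dim = k-1 = 5.

5


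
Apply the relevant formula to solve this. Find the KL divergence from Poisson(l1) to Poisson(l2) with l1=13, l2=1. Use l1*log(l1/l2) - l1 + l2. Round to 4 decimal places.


KL divergence for Poisson:
KL = l1*log(l1/l2) - l1 + l2.
l1 = 13, l2 = 1.
log(13/1) = 2.564949.
l1*log(l1/l2) = 13 * 2.564949 = 33.344342.
KL = 33.344342 - 13 + 1 = 21.3443

21.3443


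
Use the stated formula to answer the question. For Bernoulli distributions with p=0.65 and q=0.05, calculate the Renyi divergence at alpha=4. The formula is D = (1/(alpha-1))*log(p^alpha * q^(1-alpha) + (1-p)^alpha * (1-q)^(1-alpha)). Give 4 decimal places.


Renyi divergence of order alpha between Bernoulli distributions:
D = (1/(alpha-1))*log(p^alpha * q^(1-alpha) + (1-p)^alpha * (1-q)^(1-alpha)).
alpha = 4, p = 0.65, q = 0.05.
p^alpha * q^(1-alpha) = 0.65^4 * 0.05^-3 = 1428.05.
(1-p)^alpha * (1-q)^(1-alpha) = 0.35^4 * 0.95^-3 = 0.017503.
sum = 1428.05 + 0.017503 = 1428.067503.
D = (1/3)*log(1428.067503) = 2.4214

2.4214


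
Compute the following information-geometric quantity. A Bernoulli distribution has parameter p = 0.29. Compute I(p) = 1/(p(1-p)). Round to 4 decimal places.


For Bernoulli(p), Fisher information is I(p) = 1/(p*(1-p)).
p = 0.29, 1-p = 0.71.
p*(1-p) = 0.2059.
I(p) = 1/0.2059 = 4.8567

4.8567


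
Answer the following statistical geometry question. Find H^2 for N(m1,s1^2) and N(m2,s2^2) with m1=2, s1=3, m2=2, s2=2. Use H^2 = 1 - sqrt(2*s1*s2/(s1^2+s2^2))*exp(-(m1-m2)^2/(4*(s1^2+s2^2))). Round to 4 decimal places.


Squared Hellinger distance for Gaussians:
H^2 = 1 - sqrt(2*s1*s2/(s1^2+s2^2)) * exp(-(m1-m2)^2/(4*(s1^2+s2^2))).
s1^2 = 9, s2^2 = 4, s1^2+s2^2 = 13.
sqrt(2*3*2/(13)) = 0.960769.
(m1-m2)^2 = (0)^2 = 0.
exp(-0/(4*13)) = exp(0.0) = 1.0.
H^2 = 1 - 0.960769*1.0 = 0.0392

0.0392


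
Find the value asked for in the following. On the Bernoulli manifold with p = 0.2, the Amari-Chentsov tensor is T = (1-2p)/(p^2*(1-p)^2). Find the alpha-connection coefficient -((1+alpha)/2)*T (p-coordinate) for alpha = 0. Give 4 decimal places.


Skewness (Amari-Chentsov) tensor: T = (1-2p)/(p^2*(1-p)^2).
p = 0.2, 1-2p = 0.6, p^2 = 0.04, (1-p)^2 = 0.64.
T = 0.6/(0.04 * 0.64) = 23.4375.
In the p-coordinate, Gamma^(alpha) = Gamma^(0) - (alpha/2)*T with Gamma^(0) = (1/2)*g'(p) = -T/2,
so Gamma^(alpha) = -((1+alpha)/2)*T.
alpha = 0, -(1+alpha)/2 = -0.5.
Gamma = -0.5 * 23.4375 = -11.7187

-11.7187


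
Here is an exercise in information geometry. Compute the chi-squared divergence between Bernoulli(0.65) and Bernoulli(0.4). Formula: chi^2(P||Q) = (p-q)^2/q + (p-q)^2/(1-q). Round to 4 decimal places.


Chi-squared divergence between Bernoulli distributions:
chi^2 = (p-q)^2/q + (p-q)^2/(1-q).
p = 0.65, q = 0.4, p-q = 0.25.
(p-q)^2 = 0.0625.
term1 = 0.0625/0.4 = 0.15625.
term2 = 0.0625/0.6 = 0.104167.
chi^2 = 0.15625 + 0.104167 = 0.2604

0.2604


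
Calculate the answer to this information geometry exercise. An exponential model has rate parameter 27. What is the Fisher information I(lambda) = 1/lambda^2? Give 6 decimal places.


Fisher information for exponential: I(lambda) = 1/lambda^2.
lambda = 27, lambda^2 = 729.
I = 1/729 = 0.001372

0.001372


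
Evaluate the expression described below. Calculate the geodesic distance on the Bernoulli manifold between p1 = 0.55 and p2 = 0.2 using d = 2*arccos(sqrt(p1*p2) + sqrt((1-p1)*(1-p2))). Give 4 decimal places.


Geodesic distance on Bernoulli manifold:
d(p1,p2) = 2*arccos(sqrt(p1*p2) + sqrt((1-p1)*(1-p2))).
sqrt(p1*p2) = sqrt(0.55*0.2) = 0.331662.
sqrt((1-p1)*(1-p2)) = sqrt(0.45*0.8) = 0.6.
arg = 0.331662 + 0.6 = 0.931662.
d = 2*arccos(0.931662) = 0.7437

0.7437


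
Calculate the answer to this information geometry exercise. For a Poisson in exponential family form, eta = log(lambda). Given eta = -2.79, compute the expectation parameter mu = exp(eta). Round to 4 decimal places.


Expectation parameter for Poisson exponential family:
mu = exp(eta).
eta = -2.79.
mu = exp(-2.79) = 0.0614

0.0614


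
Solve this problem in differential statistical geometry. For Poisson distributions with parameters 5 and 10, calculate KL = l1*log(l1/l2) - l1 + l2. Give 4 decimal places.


KL divergence for Poisson:
KL = l1*log(l1/l2) - l1 + l2.
l1 = 5, l2 = 10.
log(5/10) = -0.693147.
l1*log(l1/l2) = 5 * -0.693147 = -3.465736.
KL = -3.465736 - 5 + 10 = 1.5343

1.5343


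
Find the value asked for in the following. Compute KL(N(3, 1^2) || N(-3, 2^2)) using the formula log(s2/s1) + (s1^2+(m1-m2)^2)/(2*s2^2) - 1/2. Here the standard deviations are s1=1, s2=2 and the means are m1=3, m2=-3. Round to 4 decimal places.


KL divergence between normal distributions:
KL = log(s2/s1) + (s1^2 + (m1-m2)^2)/(2*s2^2) - 1/2.
log(2/1) = 0.693147.
(1^2 + (3--3)^2)/(2*2^2) = (1 + 36)/8 = 4.625.
KL = 0.693147 + 4.625 - 0.5 = 4.8181

4.8181


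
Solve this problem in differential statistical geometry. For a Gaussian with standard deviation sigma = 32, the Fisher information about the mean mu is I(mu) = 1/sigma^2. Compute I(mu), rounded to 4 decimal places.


The Fisher information for the mean of a normal distribution is I(mu) = 1/sigma^2.
sigma = 32, so sigma^2 = 1024.
I(mu) = 1/1024 = 0.0010

0.0010


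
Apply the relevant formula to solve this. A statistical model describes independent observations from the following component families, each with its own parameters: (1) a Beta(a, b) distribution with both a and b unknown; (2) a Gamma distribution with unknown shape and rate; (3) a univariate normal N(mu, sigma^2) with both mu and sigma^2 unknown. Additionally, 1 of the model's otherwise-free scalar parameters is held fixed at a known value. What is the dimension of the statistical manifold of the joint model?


The dimension of a statistical manifold equals the number of free
(independent) real parameters of the model. For a product of independent
blocks the parameter counts add.
- Beta (a, b): 2.
- Gamma (shape, rate): 2.
- normal (mu, sigma^2): 2.
Total = 2 + 2 + 2 = 6.
1 parameter(s) fixed at known values: 6 - 1 = 5.
Dimension = 5

5


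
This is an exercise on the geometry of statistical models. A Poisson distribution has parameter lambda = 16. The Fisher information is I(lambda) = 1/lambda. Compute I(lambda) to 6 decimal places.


Fisher information for Poisson: I(lambda) = 1/lambda.
lambda = 16.
I(lambda) = 1/16 = 0.062500

0.062500


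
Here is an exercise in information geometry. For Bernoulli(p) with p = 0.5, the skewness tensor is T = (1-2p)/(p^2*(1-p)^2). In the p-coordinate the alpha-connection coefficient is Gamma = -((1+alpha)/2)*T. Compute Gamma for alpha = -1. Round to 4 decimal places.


Skewness (Amari-Chentsov) tensor: T = (1-2p)/(p^2*(1-p)^2).
p = 0.5, 1-2p = 0.0, p^2 = 0.25, (1-p)^2 = 0.25.
T = 0.0/(0.25 * 0.25) = 0.0.
In the p-coordinate, Gamma^(alpha) = Gamma^(0) - (alpha/2)*T with Gamma^(0) = (1/2)*g'(p) = -T/2,
so Gamma^(alpha) = -((1+alpha)/2)*T.
alpha = -1, -(1+alpha)/2 = 0.0.
Gamma = 0.0 * 0.0 = 0.0000

0.0000


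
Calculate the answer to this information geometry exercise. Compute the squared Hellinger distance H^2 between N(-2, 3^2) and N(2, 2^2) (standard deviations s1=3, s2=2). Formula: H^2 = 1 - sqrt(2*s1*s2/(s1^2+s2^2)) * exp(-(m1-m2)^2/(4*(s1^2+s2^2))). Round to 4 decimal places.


Squared Hellinger distance for Gaussians:
H^2 = 1 - sqrt(2*s1*s2/(s1^2+s2^2)) * exp(-(m1-m2)^2/(4*(s1^2+s2^2))).
s1^2 = 9, s2^2 = 4, s1^2+s2^2 = 13.
sqrt(2*3*2/(13)) = 0.960769.
(m1-m2)^2 = (-4)^2 = 16.
exp(-16/(4*13)) = exp(-0.307692) = 0.735141.
H^2 = 1 - 0.960769*0.735141 = 0.2937

0.2937


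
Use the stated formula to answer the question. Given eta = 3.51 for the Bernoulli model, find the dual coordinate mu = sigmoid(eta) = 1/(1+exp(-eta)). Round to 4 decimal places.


Dual coordinate (expectation parameter) for Bernoulli:
mu = 1/(1+exp(-eta)).
eta = 3.51.
exp(-eta) = exp(-3.51) = 0.029897.
mu = 1/(1+0.029897) = 0.9710

0.9710


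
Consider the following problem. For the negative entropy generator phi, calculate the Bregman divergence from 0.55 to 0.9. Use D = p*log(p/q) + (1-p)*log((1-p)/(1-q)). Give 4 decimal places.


Bregman divergence with negative entropy generator:
D = p*log(p/q) + (1-p)*log((1-p)/(1-q)).
p = 0.55, q = 0.9.
p*log(p/q) = 0.55*log(0.55/0.9) = -0.270862.
(1-p)*log((1-p)/(1-q)) = 0.45*log(0.45/0.1) = 0.676835.
D = -0.270862 + 0.676835 = 0.4060

0.4060


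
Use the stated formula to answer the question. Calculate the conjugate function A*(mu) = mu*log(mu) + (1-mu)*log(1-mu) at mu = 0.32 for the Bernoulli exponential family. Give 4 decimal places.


Legendre transform for Bernoulli:
A*(mu) = mu*log(mu) + (1-mu)*log(1-mu).
mu = 0.32, 1-mu = 0.68.
mu*log(mu) = 0.32*log(0.32) = -0.364619.
(1-mu)*log(1-mu) = 0.68*log(0.68) = -0.26225.
A* = -0.364619 + -0.26225 = -0.6269

-0.6269


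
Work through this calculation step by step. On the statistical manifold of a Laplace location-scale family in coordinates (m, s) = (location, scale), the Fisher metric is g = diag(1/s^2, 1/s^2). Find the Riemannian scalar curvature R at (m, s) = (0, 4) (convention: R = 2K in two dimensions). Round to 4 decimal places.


The metric has the form g = (A dm^2 + B ds^2)/s^2 with A = 1, B = 1.
Substitute u = sqrt(A/B)*m: g = B*(du^2 + ds^2)/s^2, i.e. B times the
Poincare upper half-plane metric, which has constant Gaussian curvature -1.
Scaling a 2D metric by a constant c divides the Gaussian curvature by c,
so K = -1/B = -1/(1) = -1.0000 everywhere (the point (m, s) = (0, 4) is irrelevant:
the curvature is constant).
Scalar curvature in dimension 2: R = 2K = -2/(1) = -2.0000.

-2.0000


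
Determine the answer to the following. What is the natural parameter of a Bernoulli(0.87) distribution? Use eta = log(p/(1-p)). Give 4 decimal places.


Natural parameter for Bernoulli: eta = log(p/(1-p)).
p = 0.87, 1-p = 0.13.
p/(1-p) = 6.692308.
eta = log(6.692308) = 1.9010

1.9010


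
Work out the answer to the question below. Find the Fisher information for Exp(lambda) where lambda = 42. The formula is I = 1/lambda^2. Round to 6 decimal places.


Fisher information for exponential: I(lambda) = 1/lambda^2.
lambda = 42, lambda^2 = 1764.
I = 1/1764 = 0.000567

0.000567


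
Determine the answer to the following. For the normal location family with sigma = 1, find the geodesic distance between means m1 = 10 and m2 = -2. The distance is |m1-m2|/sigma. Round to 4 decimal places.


On the fixed-variance normal subfamily, geodesic distance = |m1-m2|/sigma.
|10 - -2| = 12.
sigma = 1.
d = 12/1 = 12.0000

12.0000


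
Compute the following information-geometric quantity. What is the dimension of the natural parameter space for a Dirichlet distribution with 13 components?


Exponential family dimension calculation:
Dirichlet with 13 components has 13 natural parameters.

13


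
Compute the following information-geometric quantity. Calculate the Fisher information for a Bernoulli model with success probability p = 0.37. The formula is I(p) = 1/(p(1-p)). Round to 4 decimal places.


For Bernoulli(p), Fisher information is I(p) = 1/(p*(1-p)).
p = 0.37, 1-p = 0.63.
p*(1-p) = 0.2331.
I(p) = 1/0.2331 = 4.2900

4.2900


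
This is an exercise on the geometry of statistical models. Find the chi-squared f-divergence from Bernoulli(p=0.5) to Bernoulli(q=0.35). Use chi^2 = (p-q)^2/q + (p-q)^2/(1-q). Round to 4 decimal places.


Chi-squared divergence between Bernoulli distributions:
chi^2 = (p-q)^2/q + (p-q)^2/(1-q).
p = 0.5, q = 0.35, p-q = 0.15.
(p-q)^2 = 0.0225.
term1 = 0.0225/0.35 = 0.064286.
term2 = 0.0225/0.65 = 0.034615.
chi^2 = 0.064286 + 0.034615 = 0.0989

0.0989


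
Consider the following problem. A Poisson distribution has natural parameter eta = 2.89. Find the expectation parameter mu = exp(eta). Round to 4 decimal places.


Expectation parameter for Poisson exponential family:
mu = exp(eta).
eta = 2.89.
mu = exp(2.89) = 17.9933

17.9933


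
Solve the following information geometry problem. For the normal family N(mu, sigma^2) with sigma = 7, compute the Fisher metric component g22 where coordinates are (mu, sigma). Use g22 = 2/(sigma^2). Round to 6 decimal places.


For the 2-parameter normal family, the Fisher metric has:
  g11 = 1/sigma^2, g22 = 2/sigma^2.
sigma = 7, sigma^2 = 49.
g22 = 0.040816

0.040816


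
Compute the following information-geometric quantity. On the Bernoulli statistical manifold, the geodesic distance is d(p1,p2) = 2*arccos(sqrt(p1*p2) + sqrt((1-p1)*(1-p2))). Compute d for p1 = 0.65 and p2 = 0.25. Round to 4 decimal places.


Geodesic distance on Bernoulli manifold:
d(p1,p2) = 2*arccos(sqrt(p1*p2) + sqrt((1-p1)*(1-p2))).
sqrt(p1*p2) = sqrt(0.65*0.25) = 0.403113.
sqrt((1-p1)*(1-p2)) = sqrt(0.35*0.75) = 0.512348.
arg = 0.403113 + 0.512348 = 0.91546.
d = 2*arccos(0.91546) = 0.8283

0.8283


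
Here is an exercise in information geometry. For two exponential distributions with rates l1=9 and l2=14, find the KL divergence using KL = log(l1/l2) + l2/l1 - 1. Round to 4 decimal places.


KL divergence for exponential family:
KL = log(l1/l2) + l2/l1 - 1.
log(9/14) = -0.441833.
14/9 = 1.555556.
KL = -0.441833 + 1.555556 - 1 = 0.1137

0.1137


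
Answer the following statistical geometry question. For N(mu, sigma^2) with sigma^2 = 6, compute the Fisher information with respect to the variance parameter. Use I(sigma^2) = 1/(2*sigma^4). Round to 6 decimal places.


Fisher information for variance: I(sigma^2) = 1/(2*sigma^4).
sigma^2 = 6, so sigma^4 = 36.
I = 1/(2*36) = 1/72 = 0.013889

0.013889


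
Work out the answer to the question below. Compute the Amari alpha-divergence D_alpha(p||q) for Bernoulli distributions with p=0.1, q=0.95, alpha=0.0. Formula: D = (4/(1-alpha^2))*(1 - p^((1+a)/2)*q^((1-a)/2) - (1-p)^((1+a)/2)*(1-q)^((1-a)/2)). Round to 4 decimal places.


Amari alpha-divergence:
D = (4/(1-alpha^2))*(1 - p^((1+a)/2)*q^((1-a)/2) - (1-p)^((1+a)/2)*(1-q)^((1-a)/2)).
alpha = 0.0, p = 0.1, q = 0.95.
e1 = (1+alpha)/2 = 0.5, e2 = (1-alpha)/2 = 0.5.
t1 = p^e1 * q^e2 = 0.1^0.5 * 0.95^0.5 = 0.308221.
t2 = (1-p)^e1 * (1-q)^e2 = 0.9^0.5 * 0.05^0.5 = 0.212132.
4/(1-alpha^2) = 4.0.
D = 4.0*(1 - 0.308221 - 0.212132) = 1.9186

1.9186


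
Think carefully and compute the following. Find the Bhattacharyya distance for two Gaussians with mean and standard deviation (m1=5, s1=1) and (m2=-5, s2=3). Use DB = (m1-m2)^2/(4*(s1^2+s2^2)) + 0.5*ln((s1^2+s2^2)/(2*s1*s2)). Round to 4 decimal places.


Bhattacharyya distance between two Gaussians:
DB = (m1-m2)^2/(4*(s1^2+s2^2)) + (1/2)*ln((s1^2+s2^2)/(2*s1*s2)).
(m1-m2)^2 = (10)^2 = 100.
s1^2+s2^2 = 1 + 9 = 10.
term1 = 100/40 = 2.5.
term2 = 0.5*ln(10/6.0) = 0.255413.
DB = 2.5 + 0.255413 = 2.7554

2.7554


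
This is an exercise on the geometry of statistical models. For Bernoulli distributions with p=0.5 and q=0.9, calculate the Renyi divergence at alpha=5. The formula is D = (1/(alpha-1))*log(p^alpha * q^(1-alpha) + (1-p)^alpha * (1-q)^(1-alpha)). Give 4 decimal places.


Renyi divergence of order alpha between Bernoulli distributions:
D = (1/(alpha-1))*log(p^alpha * q^(1-alpha) + (1-p)^alpha * (1-q)^(1-alpha)).
alpha = 5, p = 0.5, q = 0.9.
p^alpha * q^(1-alpha) = 0.5^5 * 0.9^-4 = 0.04763.
(1-p)^alpha * (1-q)^(1-alpha) = 0.5^5 * 0.1^-4 = 312.5.
sum = 0.04763 + 312.5 = 312.54763.
D = (1/4)*log(312.54763) = 1.4362

1.4362


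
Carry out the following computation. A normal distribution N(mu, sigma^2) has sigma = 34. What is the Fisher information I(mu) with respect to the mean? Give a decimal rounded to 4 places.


The Fisher information for the mean of a normal distribution is I(mu) = 1/sigma^2.
sigma = 34, so sigma^2 = 1156.
I(mu) = 1/1156 = 0.0009

0.0009
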